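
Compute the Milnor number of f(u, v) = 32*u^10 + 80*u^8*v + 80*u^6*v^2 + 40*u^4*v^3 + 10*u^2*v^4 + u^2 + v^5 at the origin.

4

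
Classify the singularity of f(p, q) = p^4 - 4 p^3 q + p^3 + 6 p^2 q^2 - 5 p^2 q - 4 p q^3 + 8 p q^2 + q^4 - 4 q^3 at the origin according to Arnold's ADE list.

The Hessian of f at 0 has rank 0. Corank 2; j^3 = (p - 2*q)^2*(p - q) has shape L^2 M (L != M), so D-series; mu = 5 gives D_5.

D5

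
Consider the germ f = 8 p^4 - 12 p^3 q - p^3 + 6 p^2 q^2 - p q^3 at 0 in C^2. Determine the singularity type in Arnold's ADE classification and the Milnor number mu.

The Hessian of f at 0 is [[0, 0], [0, 0]] with rank 0, so corank 2. A Groebner basis of the Jacobian ideal J(f) in C{p,q} is {3*p^2/4 + q^4 + q^3/4, p^3, p^2*q - p^2/4 - q^3/12, -p^2 + p*q^2 - q^3/3}; counting standard monomials gives mu = 7. Corank 2; j^3 = -p^3 is a perfect cube, so E-series; the 4-jet and mu = 7 give E_7.

Type E7, Milnor number mu = 7.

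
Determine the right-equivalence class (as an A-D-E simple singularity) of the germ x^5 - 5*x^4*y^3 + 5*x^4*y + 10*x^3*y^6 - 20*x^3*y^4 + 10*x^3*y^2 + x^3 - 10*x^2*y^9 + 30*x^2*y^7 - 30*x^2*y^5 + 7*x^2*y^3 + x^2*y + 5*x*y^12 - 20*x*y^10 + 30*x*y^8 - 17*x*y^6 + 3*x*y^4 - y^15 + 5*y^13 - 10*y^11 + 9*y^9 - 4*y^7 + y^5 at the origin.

The Hessian of f at 0 is [[0, 0], [0, 0]] with rank 0, so corank 2. A Groebner basis of the Jacobian ideal J(f) in C{x,y} is {-x*y/6 + y^4, x*y^2, x^2 + 5*x*y/6}; counting standard monomials gives mu = 6. Corank 2; j^3 = x^2*(x + y) has shape L^2 M (L != M), so D-series; mu = 6 gives D_6.

D6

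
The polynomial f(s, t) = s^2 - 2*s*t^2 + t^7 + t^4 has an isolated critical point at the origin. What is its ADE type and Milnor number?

Type A_{6}, Milnor number mu = 6.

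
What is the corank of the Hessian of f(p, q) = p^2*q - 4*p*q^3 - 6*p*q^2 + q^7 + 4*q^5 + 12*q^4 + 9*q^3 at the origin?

Hessian at 0 has rank 0.

2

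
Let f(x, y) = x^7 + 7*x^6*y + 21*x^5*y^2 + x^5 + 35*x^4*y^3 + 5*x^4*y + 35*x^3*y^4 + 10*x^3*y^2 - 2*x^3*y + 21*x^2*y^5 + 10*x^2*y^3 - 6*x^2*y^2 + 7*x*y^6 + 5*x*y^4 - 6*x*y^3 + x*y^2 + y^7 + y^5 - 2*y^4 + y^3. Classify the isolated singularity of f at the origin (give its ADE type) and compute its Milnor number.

The Hessian of f at 0 is [[0, 0], [0, 0]] with rank 0, so corank 2. A Groebner basis of the Jacobian ideal J(f) in C{x,y} is {x*y^3, y^4, x^3 - 3*x*y^2 - x*y + 19*y^3 + 2*y^2, x^2*y + 2*x*y^2 - 6*y^3 - y^2}; counting standard monomials gives mu = 8. Corank 2; j^3 = y^2*(x + y) has shape L^2 M (L != M), so D-series; mu = 8 gives D_8.

Type D_{8}, Milnor number mu = 8.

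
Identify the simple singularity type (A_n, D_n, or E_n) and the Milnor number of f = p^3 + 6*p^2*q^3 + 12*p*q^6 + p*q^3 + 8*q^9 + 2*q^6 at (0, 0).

Type E_{7}, Milnor number mu = 7.

The Hessian of f at 0 has rank 0. Corank 2; j^3 = p^3 is a perfect cube, so E-series; the 4-jet and mu = 7 give E_7.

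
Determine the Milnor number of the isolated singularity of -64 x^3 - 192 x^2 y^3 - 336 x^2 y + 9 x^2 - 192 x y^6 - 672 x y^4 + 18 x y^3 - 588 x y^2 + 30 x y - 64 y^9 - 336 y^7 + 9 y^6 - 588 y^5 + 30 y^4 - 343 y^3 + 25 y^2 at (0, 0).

The Hessian of f at 0 has rank 1. Corank 1: A-series; mu = 2 gives A_2.

2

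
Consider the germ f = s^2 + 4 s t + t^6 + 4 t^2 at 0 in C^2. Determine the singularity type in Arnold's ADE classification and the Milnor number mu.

The Hessian of f at 0 is [[2, 4], [4, 8]] with rank 1, so corank 1. A Groebner basis of the Jacobian ideal J(f) in C{s,t} is {t^5, s + 2*t}; counting standard monomials gives mu = 5. Corank 1: A-series; mu = 5 gives A_5.

Type A_{5}, Milnor number mu = 5.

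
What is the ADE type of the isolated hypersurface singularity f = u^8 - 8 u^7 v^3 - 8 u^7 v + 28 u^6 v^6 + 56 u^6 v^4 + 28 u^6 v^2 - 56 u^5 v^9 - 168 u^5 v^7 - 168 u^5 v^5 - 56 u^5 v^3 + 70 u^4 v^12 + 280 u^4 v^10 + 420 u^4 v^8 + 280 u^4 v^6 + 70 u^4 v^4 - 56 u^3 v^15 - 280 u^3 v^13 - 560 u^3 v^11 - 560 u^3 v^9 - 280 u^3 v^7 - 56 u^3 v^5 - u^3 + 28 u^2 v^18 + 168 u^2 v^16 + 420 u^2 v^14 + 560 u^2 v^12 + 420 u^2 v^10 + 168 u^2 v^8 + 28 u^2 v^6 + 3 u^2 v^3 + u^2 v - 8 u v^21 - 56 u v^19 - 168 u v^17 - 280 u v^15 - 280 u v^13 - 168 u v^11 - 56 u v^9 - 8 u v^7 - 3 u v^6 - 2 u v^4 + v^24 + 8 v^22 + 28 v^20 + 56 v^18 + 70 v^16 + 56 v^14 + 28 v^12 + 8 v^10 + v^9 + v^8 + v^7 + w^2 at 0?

The Hessian of f at 0 has rank 1. Corank 2; j^3 = -u^2*(u - v) has shape L^2 M (L != M), so D-series; mu = 9 gives D_9.

D9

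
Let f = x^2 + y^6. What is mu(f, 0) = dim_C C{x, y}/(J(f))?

The Hessian of f at 0 has rank 1. Corank 1: A-series; mu = 5 gives A_5.

5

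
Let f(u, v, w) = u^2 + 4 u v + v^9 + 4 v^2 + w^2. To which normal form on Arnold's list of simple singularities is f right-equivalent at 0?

A_{8}

The Hessian of f at 0 is [[2, 4, 0], [4, 8, 0], [0, 0, 2]] with rank 2, so corank 1. A Groebner basis of the Jacobian ideal J(f) in C{u,v,w} is {v^8, u + 2*v, w}; counting standard monomials gives mu = 8. Corank 1: A-series; mu = 8 gives A_8.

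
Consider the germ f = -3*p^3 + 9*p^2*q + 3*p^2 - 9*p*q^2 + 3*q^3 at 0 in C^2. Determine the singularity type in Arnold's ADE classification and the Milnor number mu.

Type A2, Milnor number mu = 2.

The Hessian of f at 0 has rank 1. Corank 1: A-series; mu = 2 gives A_2.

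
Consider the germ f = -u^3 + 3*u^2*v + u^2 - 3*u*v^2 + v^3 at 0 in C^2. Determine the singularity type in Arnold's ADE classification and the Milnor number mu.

Type A_{2}, Milnor number mu = 2.

The Hessian of f at 0 has rank 1. Corank 1: A-series; mu = 2 gives A_2.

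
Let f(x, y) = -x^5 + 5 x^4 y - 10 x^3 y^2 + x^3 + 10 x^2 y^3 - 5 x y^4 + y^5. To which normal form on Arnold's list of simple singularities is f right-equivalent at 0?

E_{8}

The Hessian of f at 0 has rank 0. Corank 2; j^3 = x^3 is a perfect cube, so E-series; the 5-jet and mu = 8 give E_8.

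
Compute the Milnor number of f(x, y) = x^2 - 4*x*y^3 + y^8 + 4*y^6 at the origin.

7

The Hessian of f at 0 has rank 1. Corank 1: A-series; mu = 7 gives A_7.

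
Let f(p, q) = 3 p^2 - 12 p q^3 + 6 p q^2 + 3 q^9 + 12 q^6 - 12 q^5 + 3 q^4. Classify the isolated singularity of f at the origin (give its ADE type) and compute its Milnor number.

Type A8, Milnor number mu = 8.

The Hessian of f at 0 has rank 1. Corank 1: A-series; mu = 8 gives A_8.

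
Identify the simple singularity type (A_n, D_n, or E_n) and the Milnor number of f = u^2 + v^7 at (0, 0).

Type A_{6}, Milnor number mu = 6.

The Hessian of f at 0 is [[2, 0], [0, 0]] with rank 1, so corank 1. A Groebner basis of the Jacobian ideal J(f) in C{u,v} is {v^6, u}; counting standard monomials gives mu = 6. Corank 1: A-series; mu = 6 gives A_6.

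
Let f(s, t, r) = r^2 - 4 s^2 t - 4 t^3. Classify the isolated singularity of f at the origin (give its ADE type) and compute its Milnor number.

The Hessian of f at 0 is [[0, 0, 0], [0, 0, 0], [0, 0, 2]] with rank 1, so corank 2. A Groebner basis of the Jacobian ideal J(f) in C{s,t,r} is {t^3, s^2 + 3*t^2, s*t, r}; counting standard monomials gives mu = 4. Corank 2; j^3 = -4*t*(s^2 + t^2) splits into three distinct lines over C (the quadratic factor has nonzero discriminant), so D_4.

Type D_{4}, Milnor number mu = 4.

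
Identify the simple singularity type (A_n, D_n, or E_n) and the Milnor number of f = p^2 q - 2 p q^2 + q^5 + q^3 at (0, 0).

Type D_{6}, Milnor number mu = 6.

The Hessian of f at 0 has rank 0. Corank 2; j^3 = q*(p - q)^2 has shape L^2 M (L != M), so D-series; mu = 6 gives D_6.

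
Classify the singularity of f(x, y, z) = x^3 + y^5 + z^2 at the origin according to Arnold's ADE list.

The Hessian of f at 0 has rank 1. Corank 2; j^3 = x^3 is a perfect cube, so E-series; the 5-jet and mu = 8 give E_8.

E_{8}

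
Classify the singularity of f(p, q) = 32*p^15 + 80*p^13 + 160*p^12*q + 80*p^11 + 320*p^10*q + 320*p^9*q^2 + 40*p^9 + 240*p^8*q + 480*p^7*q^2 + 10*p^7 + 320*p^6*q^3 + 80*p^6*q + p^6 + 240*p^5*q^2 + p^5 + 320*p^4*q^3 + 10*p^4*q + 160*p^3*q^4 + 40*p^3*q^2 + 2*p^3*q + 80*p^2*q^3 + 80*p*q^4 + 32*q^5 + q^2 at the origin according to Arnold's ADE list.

A4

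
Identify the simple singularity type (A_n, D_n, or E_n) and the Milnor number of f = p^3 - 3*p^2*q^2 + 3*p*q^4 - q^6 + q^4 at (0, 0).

Type E6, Milnor number mu = 6.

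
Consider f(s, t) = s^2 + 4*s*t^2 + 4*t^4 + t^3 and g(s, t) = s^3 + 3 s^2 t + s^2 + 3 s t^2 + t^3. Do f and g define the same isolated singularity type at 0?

The Hessian of f at 0 has rank 1. Corank 1: A-series; mu = 2 gives A_2. The Hessian of g at 0 has rank 1. Corank 1: A-series; mu = 2 gives A_2. Both have type A_2, hence right-equivalent.

Yes.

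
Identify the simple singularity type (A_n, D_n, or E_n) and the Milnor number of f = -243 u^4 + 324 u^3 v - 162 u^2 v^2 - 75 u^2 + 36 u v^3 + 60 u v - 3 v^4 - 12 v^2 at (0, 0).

Type A_3, Milnor number mu = 3.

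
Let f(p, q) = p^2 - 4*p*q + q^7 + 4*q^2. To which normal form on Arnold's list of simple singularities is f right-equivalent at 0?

A_{6}

The Hessian of f at 0 has rank 1. Corank 1: A-series; mu = 6 gives A_6.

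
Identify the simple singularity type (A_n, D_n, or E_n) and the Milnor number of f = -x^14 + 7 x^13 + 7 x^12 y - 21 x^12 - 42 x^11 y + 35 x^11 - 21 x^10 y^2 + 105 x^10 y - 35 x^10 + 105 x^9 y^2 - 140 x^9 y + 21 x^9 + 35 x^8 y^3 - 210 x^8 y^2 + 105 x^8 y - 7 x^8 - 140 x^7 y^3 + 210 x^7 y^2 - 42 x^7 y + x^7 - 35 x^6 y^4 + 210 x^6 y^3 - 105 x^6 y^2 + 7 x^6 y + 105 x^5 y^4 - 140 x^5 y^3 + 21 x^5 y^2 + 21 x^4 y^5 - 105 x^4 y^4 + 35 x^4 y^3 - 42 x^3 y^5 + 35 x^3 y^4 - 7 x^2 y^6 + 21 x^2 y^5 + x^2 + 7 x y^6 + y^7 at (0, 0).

Type A6, Milnor number mu = 6.

The Hessian of f at 0 has rank 1. Corank 1: A-series; mu = 6 gives A_6.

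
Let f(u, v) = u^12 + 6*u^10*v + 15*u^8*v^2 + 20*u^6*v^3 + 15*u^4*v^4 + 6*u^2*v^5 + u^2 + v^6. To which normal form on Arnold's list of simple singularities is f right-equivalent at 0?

A_{5}

The Hessian of f at 0 has rank 1. Corank 1: A-series; mu = 5 gives A_5.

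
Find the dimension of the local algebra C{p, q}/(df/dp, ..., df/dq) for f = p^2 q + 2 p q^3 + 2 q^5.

6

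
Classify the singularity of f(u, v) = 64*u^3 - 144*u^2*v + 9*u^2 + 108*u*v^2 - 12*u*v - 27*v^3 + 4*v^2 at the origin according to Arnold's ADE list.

The Hessian of f at 0 has rank 1. Corank 1: A-series; mu = 2 gives A_2.

A2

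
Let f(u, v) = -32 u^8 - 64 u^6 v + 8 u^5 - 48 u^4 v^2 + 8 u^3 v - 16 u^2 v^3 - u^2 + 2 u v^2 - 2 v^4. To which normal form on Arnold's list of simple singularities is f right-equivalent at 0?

A_{3}

The Hessian of f at 0 is [[-2, 0], [0, 0]] with rank 1, so corank 1. A Groebner basis of the Jacobian ideal J(f) in C{u,v} is {u^2, u*v, -u + v^2}; counting standard monomials gives mu = 3. Corank 1: A-series; mu = 3 gives A_3.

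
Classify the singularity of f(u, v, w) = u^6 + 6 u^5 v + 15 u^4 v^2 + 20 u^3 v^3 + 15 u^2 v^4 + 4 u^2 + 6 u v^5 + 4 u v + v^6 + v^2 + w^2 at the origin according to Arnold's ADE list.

A_{5}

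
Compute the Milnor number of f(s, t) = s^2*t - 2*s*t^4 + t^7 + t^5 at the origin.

6

The Hessian of f at 0 has rank 0. Corank 2; j^3 = s^2*t has shape L^2 M (L != M), so D-series; mu = 6 gives D_6.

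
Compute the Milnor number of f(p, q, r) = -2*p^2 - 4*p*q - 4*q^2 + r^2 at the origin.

The Hessian of f at 0 has rank 3. Corank 0: nondegenerate Morse point, so A_1.

1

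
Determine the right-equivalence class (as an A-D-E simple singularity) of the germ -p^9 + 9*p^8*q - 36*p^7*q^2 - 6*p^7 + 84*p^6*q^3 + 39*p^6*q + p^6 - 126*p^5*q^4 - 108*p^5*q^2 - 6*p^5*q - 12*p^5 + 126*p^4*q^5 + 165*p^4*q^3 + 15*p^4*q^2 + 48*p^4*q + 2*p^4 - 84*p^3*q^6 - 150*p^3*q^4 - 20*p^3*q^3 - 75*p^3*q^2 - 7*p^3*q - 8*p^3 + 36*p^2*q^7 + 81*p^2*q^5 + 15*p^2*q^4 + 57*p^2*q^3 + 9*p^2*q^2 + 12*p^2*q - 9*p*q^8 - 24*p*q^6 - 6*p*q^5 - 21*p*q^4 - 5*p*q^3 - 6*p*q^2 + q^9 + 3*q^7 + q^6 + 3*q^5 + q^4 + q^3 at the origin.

E_{7}

The Hessian of f at 0 has rank 0. Corank 2; j^3 = -(2*p - q)^3 is a perfect cube, so E-series; the 4-jet and mu = 7 give E_7.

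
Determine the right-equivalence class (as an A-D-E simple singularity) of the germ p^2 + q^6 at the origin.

A_5

The Hessian of f at 0 has rank 1. Corank 1: A-series; mu = 5 gives A_5.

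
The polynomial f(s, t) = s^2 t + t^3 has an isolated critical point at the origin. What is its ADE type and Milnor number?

Type D4, Milnor number mu = 4.

The Hessian of f at 0 is [[0, 0], [0, 0]] with rank 0, so corank 2. A Groebner basis of the Jacobian ideal J(f) in C{s,t} is {t^3, s^2 + 3*t^2, s*t}; counting standard monomials gives mu = 4. Corank 2; j^3 = t*(s^2 + t^2) splits into three distinct lines over C (the quadratic factor has nonzero discriminant), so D_4.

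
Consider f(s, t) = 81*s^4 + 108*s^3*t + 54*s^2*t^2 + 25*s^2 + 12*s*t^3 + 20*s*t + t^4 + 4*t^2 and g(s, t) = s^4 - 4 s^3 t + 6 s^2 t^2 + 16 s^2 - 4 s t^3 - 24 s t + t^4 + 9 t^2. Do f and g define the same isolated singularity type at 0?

The Hessian of f at 0 is [[50, 20], [20, 8]] with rank 1, so corank 1. A Groebner basis of the Jacobian ideal J(f) in C{s,t} is {t^3, s + 2*t/5}; counting standard monomials gives mu = 3. Corank 1: A-series; mu = 3 gives A_3. The Hessian of g at 0 is [[32, -24], [-24, 18]] with rank 1, so corank 1. A Groebner basis of the Jacobian ideal J(g) in C{s,t} is {t^3, s - 3*t/4}; counting standard monomials gives mu = 3. Corank 1: A-series; mu = 3 gives A_3. Both have type A_3, hence right-equivalent.

Yes.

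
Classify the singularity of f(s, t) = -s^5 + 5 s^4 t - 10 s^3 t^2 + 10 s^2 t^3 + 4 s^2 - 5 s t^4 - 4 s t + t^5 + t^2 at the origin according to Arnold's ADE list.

A4

The Hessian of f at 0 has rank 1. Corank 1: A-series; mu = 4 gives A_4.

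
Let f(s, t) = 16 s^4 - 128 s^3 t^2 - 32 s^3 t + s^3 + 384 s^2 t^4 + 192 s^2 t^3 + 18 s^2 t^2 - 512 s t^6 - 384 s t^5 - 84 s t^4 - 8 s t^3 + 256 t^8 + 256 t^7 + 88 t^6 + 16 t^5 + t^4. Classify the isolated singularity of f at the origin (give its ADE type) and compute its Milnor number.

Type E_6, Milnor number mu = 6.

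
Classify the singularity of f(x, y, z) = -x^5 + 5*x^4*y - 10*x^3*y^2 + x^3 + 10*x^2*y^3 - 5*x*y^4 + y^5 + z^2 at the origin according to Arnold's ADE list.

E_8

The Hessian of f at 0 has rank 1. Corank 2; j^3 = x^3 is a perfect cube, so E-series; the 5-jet and mu = 8 give E_8.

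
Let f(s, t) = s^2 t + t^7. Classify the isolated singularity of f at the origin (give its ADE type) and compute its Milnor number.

Type D_{8}, Milnor number mu = 8.

The Hessian of f at 0 is [[0, 0], [0, 0]] with rank 0, so corank 2. A Groebner basis of the Jacobian ideal J(f) in C{s,t} is {s^2/7 + t^6, s^3, s*t}; counting standard monomials gives mu = 8. Corank 2; j^3 = s^2*t has shape L^2 M (L != M), so D-series; mu = 8 gives D_8.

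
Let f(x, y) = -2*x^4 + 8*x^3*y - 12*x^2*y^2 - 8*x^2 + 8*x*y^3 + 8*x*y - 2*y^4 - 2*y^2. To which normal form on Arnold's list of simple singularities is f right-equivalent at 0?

A_{3}

The Hessian of f at 0 has rank 1. Corank 1: A-series; mu = 3 gives A_3.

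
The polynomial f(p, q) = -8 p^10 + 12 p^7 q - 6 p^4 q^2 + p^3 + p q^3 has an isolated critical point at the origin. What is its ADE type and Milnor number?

The Hessian of f at 0 has rank 0. Corank 2; j^3 = p^3 is a perfect cube, so E-series; the 4-jet and mu = 7 give E_7.

Type E_{7}, Milnor number mu = 7.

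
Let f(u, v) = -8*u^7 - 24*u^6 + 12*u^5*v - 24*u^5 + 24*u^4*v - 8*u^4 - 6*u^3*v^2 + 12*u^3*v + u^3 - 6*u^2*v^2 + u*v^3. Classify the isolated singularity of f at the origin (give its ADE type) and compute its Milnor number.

Type E_7, Milnor number mu = 7.

The Hessian of f at 0 has rank 0. Corank 2; j^3 = u^3 is a perfect cube, so E-series; the 4-jet and mu = 7 give E_7.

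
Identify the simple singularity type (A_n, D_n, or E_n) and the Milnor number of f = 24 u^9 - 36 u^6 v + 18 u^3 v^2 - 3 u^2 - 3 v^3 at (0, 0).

Type A2, Milnor number mu = 2.

The Hessian of f at 0 has rank 1. Corank 1: A-series; mu = 2 gives A_2.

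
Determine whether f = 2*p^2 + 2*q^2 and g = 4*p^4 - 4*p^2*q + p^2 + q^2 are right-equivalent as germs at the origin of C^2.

Yes.

The Hessian of f at 0 has rank 2. Corank 0: nondegenerate Morse point, so A_1. The Hessian of g at 0 has rank 2. Corank 0: nondegenerate Morse point, so A_1. Both have type A_1, hence right-equivalent.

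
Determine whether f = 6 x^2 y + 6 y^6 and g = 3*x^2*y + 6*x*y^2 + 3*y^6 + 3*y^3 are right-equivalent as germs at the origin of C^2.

Yes.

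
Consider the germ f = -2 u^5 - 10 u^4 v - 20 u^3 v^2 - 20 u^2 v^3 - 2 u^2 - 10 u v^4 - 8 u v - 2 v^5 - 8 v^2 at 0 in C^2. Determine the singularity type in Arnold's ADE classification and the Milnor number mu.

Type A_4, Milnor number mu = 4.

The Hessian of f at 0 is [[-4, -8], [-8, -16]] with rank 1, so corank 1. A Groebner basis of the Jacobian ideal J(f) in C{u,v} is {v^4, u + 2*v}; counting standard monomials gives mu = 4. Corank 1: A-series; mu = 4 gives A_4.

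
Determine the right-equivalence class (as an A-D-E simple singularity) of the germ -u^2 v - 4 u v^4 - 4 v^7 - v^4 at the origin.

D_5

The Hessian of f at 0 has rank 0. Corank 2; j^3 = -u^2*v has shape L^2 M (L != M), so D-series; mu = 5 gives D_5.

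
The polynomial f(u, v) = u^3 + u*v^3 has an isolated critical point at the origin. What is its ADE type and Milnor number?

Type E7, Milnor number mu = 7.

The Hessian of f at 0 has rank 0. Corank 2; j^3 = u^3 is a perfect cube, so E-series; the 4-jet and mu = 7 give E_7.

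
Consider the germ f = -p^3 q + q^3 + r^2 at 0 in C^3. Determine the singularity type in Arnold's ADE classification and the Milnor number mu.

The Hessian of f at 0 has rank 1. Corank 2; j^3 = q^3 is a perfect cube, so E-series; the 4-jet and mu = 7 give E_7.

Type E_7, Milnor number mu = 7.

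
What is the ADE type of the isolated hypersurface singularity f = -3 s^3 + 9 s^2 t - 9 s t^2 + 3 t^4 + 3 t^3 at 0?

E6

The Hessian of f at 0 has rank 0. Corank 2; j^3 = -3*(s - t)^3 is a perfect cube, so E-series; the 4-jet and mu = 6 give E_6.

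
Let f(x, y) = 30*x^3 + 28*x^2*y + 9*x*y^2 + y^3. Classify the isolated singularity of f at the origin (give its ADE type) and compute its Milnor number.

The Hessian of f at 0 is [[0, 0], [0, 0]] with rank 0, so corank 2. A Groebner basis of the Jacobian ideal J(f) in C{x,y} is {y^3, x^2 - 3*y^2/26, x*y + 9*y^2/26}; counting standard monomials gives mu = 4. Corank 2; j^3 = (3*x + y)*(10*x^2 + 6*x*y + y^2) splits into three distinct lines over C (the quadratic factor has nonzero discriminant), so D_4.

Type D_4, Milnor number mu = 4.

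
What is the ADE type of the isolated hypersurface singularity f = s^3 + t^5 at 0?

E_{8}

The Hessian of f at 0 has rank 0. Corank 2; j^3 = s^3 is a perfect cube, so E-series; the 5-jet and mu = 8 give E_8.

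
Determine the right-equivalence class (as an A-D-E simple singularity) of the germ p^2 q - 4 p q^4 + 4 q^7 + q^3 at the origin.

The Hessian of f at 0 has rank 0. Corank 2; j^3 = q*(p^2 + q^2) splits into three distinct lines over C (the quadratic factor has nonzero discriminant), so D_4.

D_4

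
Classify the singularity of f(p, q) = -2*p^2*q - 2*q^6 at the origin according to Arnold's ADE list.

D_{7}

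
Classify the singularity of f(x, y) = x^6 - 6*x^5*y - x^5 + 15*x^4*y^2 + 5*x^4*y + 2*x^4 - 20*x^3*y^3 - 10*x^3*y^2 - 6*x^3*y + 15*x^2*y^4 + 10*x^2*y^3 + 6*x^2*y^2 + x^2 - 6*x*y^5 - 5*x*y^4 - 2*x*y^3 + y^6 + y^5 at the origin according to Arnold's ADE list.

A4

The Hessian of f at 0 is [[2, 0], [0, 0]] with rank 1, so corank 1. A Groebner basis of the Jacobian ideal J(f) in C{x,y} is {-x + y^3, x^2, x*y}; counting standard monomials gives mu = 4. Corank 1: A-series; mu = 4 gives A_4.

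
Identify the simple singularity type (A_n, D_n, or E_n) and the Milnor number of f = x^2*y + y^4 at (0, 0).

Type D5, Milnor number mu = 5.

The Hessian of f at 0 has rank 0. Corank 2; j^3 = x^2*y has shape L^2 M (L != M), so D-series; mu = 5 gives D_5.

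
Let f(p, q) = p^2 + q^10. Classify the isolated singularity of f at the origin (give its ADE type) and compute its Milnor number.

The Hessian of f at 0 has rank 1. Corank 1: A-series; mu = 9 gives A_9.

Type A_9, Milnor number mu = 9.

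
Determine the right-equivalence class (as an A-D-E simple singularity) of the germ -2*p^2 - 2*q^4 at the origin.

A_{3}

The Hessian of f at 0 has rank 1. Corank 1: A-series; mu = 3 gives A_3.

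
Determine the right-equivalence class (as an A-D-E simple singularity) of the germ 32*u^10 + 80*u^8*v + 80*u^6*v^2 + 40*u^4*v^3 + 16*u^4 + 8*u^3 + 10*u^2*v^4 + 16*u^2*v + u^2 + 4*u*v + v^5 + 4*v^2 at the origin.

The Hessian of f at 0 has rank 1. Corank 1: A-series; mu = 4 gives A_4.

A4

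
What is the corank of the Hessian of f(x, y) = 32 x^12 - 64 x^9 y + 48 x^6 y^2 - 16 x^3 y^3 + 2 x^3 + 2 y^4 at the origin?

2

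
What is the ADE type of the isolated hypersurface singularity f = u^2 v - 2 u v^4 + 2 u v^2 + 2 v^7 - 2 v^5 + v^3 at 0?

D_8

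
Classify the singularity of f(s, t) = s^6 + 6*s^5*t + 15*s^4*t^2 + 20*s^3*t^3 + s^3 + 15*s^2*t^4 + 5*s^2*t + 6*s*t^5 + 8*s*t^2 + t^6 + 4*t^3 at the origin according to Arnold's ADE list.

D_{7}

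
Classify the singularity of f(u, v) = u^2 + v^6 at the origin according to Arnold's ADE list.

The Hessian of f at 0 has rank 1. Corank 1: A-series; mu = 5 gives A_5.

A_5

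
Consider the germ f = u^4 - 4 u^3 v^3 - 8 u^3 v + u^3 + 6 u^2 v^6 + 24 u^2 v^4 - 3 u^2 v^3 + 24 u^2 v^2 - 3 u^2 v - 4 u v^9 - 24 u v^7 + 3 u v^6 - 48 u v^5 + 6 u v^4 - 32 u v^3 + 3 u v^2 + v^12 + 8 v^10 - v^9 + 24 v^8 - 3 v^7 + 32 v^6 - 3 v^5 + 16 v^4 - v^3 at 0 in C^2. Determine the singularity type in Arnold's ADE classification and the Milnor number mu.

The Hessian of f at 0 has rank 0. Corank 2; j^3 = (u - v)^3 is a perfect cube, so E-series; the 4-jet and mu = 6 give E_6.

Type E_{6}, Milnor number mu = 6.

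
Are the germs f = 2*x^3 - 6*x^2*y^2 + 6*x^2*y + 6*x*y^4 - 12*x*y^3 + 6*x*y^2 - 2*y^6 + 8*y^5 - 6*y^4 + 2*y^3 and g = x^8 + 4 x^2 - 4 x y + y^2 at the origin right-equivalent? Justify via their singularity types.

The Hessian of f at 0 has rank 0. Corank 2; j^3 = 2*(x + y)^3 is a perfect cube, so E-series; the 5-jet and mu = 8 give E_8. The Hessian of g at 0 has rank 1. Corank 1: A-series; mu = 7 gives A_7. f is E_8 but g is A_7, hence not right-equivalent.

No.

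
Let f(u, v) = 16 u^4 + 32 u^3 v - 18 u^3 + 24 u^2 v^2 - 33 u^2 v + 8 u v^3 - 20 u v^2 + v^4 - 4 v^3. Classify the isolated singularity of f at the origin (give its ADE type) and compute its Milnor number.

Type D5, Milnor number mu = 5.

The Hessian of f at 0 has rank 0. Corank 2; j^3 = -(2*u + v)*(3*u + 2*v)^2 has shape L^2 M (L != M), so D-series; mu = 5 gives D_5.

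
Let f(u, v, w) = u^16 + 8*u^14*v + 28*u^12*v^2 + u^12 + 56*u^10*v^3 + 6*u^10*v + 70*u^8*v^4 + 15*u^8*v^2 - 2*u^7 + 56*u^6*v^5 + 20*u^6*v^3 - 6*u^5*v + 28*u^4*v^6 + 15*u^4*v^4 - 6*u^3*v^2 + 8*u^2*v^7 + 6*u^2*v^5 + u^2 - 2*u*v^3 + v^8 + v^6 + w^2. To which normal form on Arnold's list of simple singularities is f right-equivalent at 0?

A_{7}

The Hessian of f at 0 has rank 2. Corank 1: A-series; mu = 7 gives A_7.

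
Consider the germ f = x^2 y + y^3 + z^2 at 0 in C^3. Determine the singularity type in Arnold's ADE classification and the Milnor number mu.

The Hessian of f at 0 is [[0, 0, 0], [0, 0, 0], [0, 0, 2]] with rank 1, so corank 2. A Groebner basis of the Jacobian ideal J(f) in C{x,y,z} is {y^3, x^2 + 3*y^2, x*y, z}; counting standard monomials gives mu = 4. Corank 2; j^3 = y*(x^2 + y^2) splits into three distinct lines over C (the quadratic factor has nonzero discriminant), so D_4.

Type D_4, Milnor number mu = 4.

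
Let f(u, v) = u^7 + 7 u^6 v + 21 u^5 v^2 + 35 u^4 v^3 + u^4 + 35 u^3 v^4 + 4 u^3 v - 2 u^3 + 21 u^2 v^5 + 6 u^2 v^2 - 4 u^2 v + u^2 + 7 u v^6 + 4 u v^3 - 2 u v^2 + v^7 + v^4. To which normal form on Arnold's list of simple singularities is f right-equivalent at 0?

The Hessian of f at 0 is [[2, 0], [0, 0]] with rank 1, so corank 1. A Groebner basis of the Jacobian ideal J(f) in C{u,v} is {-14*u*v/3 + 5*u/3 + v^4 + 4*v^3/3 - 5*v^2/3, u*v^2 - 4*u*v/3 + u/3 + 2*v^3/3 - v^2/3, u^2 + 2*u*v - u + v^2}; counting standard monomials gives mu = 6. Corank 1: A-series; mu = 6 gives A_6.

A_{6}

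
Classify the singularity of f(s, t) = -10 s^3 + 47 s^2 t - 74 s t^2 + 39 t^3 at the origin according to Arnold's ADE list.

D_4

The Hessian of f at 0 has rank 0. Corank 2; j^3 = -(2*s - 3*t)*(5*s^2 - 16*s*t + 13*t^2) splits into three distinct lines over C (the quadratic factor has nonzero discriminant), so D_4.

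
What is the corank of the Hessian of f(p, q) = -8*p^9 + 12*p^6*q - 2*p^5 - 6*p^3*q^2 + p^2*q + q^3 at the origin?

2

Hessian at 0 has rank 0.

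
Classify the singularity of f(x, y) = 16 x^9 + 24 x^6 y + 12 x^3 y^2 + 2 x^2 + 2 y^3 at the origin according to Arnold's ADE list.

A_{2}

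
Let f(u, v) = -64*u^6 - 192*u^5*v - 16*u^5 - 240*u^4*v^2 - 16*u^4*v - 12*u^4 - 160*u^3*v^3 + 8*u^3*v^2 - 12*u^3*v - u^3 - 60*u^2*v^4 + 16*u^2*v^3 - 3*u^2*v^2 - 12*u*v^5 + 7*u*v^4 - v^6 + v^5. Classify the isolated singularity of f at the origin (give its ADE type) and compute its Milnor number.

The Hessian of f at 0 is [[0, 0], [0, 0]] with rank 0, so corank 2. A Groebner basis of the Jacobian ideal J(f) in C{u,v} is {-u^2/16 + u*v^3 - u*v^2/8, u^2/2 + u*v^2 + v^4, u^3, u^2*v + u^2/8 + u*v^2/4}; counting standard monomials gives mu = 8. Corank 2; j^3 = -u^3 is a perfect cube, so E-series; the 5-jet and mu = 8 give E_8.

Type E_8, Milnor number mu = 8.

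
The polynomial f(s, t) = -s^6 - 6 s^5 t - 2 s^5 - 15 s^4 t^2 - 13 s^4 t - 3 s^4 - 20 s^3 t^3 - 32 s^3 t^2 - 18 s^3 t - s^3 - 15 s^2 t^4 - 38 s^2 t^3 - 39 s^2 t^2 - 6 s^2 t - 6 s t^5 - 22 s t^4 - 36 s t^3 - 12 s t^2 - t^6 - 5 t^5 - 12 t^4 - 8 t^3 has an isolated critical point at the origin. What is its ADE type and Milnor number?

Type E_8, Milnor number mu = 8.

The Hessian of f at 0 is [[0, 0], [0, 0]] with rank 0, so corank 2. A Groebner basis of the Jacobian ideal J(f) in C{s,t} is {-7*s^2/8 + s*t^3 - 7*s*t^2/4 - 7*s*t/2 - 7*t^3/2 - 7*t^2/2, s^2/2 + s*t^2 + 2*s*t + t^4 + 2*t^3 + 2*t^2, s^3 + 3*s^2/2 - 9*s*t^2 + 6*s*t - 10*t^3 + 6*t^2, s^2*t - s^2/4 + 7*s*t^2/2 - s*t + 3*t^3 - t^2}; counting standard monomials gives mu = 8. Corank 2; j^3 = -(s + 2*t)^3 is a perfect cube, so E-series; the 5-jet and mu = 8 give E_8.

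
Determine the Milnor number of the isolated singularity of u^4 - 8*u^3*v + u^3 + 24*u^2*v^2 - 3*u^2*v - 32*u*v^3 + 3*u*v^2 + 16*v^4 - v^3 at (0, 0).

6

The Hessian of f at 0 is [[0, 0], [0, 0]] with rank 0, so corank 2. A Groebner basis of the Jacobian ideal J(f) in C{u,v} is {v^4, u*v^2 - 4*v^3/3, u^2 - 2*u*v + v^2}; counting standard monomials gives mu = 6. Corank 2; j^3 = (u - v)^3 is a perfect cube, so E-series; the 4-jet and mu = 6 give E_6.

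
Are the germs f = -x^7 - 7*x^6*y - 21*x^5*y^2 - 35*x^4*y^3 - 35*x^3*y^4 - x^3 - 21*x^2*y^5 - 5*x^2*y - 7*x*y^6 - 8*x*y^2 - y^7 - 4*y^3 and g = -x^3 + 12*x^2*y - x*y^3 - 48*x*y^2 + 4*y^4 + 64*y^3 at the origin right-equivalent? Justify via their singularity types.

The Hessian of f at 0 has rank 0. Corank 2; j^3 = -(x + y)*(x + 2*y)^2 has shape L^2 M (L != M), so D-series; mu = 8 gives D_8. The Hessian of g at 0 has rank 0. Corank 2; j^3 = -(x - 4*y)^3 is a perfect cube, so E-series; the 4-jet and mu = 7 give E_7. f is D_8 but g is E_7, hence not right-equivalent.

No.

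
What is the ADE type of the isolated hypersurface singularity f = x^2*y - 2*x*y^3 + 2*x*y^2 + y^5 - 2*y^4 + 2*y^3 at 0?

D_{4}

The Hessian of f at 0 has rank 0. Corank 2; j^3 = y*(x^2 + 2*x*y + 2*y^2) splits into three distinct lines over C (the quadratic factor has nonzero discriminant), so D_4.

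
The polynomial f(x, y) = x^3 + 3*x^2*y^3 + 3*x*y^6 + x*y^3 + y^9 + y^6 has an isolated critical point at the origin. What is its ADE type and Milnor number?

Type E_{7}, Milnor number mu = 7.

The Hessian of f at 0 has rank 0. Corank 2; j^3 = x^3 is a perfect cube, so E-series; the 4-jet and mu = 7 give E_7.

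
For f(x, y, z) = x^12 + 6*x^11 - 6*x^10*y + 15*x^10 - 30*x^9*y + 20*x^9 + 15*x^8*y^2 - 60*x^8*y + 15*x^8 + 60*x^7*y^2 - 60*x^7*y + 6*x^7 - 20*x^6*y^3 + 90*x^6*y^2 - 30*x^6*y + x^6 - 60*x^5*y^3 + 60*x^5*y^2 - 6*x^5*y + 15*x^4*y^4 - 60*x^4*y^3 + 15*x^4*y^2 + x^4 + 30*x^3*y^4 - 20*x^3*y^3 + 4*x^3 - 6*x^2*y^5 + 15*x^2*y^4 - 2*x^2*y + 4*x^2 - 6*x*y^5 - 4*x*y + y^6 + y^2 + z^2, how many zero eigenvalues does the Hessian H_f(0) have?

1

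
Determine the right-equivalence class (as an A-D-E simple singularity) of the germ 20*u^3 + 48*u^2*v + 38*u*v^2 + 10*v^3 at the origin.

The Hessian of f at 0 has rank 0. Corank 2; j^3 = 2*(u + v)*(10*u^2 + 14*u*v + 5*v^2) splits into three distinct lines over C (the quadratic factor has nonzero discriminant), so D_4.

D_{4}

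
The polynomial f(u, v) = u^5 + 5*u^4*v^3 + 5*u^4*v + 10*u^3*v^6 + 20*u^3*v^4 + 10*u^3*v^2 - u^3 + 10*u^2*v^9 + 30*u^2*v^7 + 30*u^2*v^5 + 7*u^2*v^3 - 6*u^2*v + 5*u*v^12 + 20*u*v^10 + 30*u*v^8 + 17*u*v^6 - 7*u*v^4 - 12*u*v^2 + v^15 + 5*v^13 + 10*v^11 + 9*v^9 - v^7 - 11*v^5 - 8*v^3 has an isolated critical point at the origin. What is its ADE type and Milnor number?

The Hessian of f at 0 has rank 0. Corank 2; j^3 = -(u + 2*v)^3 is a perfect cube, so E-series; the 5-jet and mu = 8 give E_8.

Type E_8, Milnor number mu = 8.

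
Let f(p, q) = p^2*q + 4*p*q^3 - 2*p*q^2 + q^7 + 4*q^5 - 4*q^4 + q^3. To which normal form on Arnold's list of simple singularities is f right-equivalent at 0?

The Hessian of f at 0 is [[0, 0], [0, 0]] with rank 0, so corank 2. A Groebner basis of the Jacobian ideal J(f) in C{p,q} is {p^2*q^2 + p^2*q + 4*p^2/7 - 5*p*q^2/14 - 23*p*q/28 + q^2/4, p^3 - 3*p^2*q - 8*p^2/7 + 5*p*q^2/7 + 23*p*q/14 - q^2/2, p*q/2 + q^3 - q^2/2}; counting standard monomials gives mu = 8. Corank 2; j^3 = q*(p - q)^2 has shape L^2 M (L != M), so D-series; mu = 8 gives D_8.

D8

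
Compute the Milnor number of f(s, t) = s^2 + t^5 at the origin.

The Hessian of f at 0 has rank 1. Corank 1: A-series; mu = 4 gives A_4.

4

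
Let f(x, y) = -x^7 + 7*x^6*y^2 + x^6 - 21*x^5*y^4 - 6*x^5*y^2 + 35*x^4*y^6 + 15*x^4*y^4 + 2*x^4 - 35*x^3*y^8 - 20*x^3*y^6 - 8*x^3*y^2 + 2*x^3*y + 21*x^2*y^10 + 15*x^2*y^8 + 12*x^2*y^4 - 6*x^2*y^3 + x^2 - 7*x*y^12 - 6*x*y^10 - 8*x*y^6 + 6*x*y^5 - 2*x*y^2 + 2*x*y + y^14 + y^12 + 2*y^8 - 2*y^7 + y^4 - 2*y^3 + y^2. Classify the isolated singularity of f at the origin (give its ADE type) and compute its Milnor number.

The Hessian of f at 0 has rank 1. Corank 1: A-series; mu = 6 gives A_6.

Type A_6, Milnor number mu = 6.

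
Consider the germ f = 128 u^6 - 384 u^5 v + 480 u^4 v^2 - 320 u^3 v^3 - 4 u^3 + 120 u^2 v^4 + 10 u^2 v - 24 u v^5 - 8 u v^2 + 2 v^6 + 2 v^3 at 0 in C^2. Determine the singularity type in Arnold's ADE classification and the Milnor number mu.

Type D_{7}, Milnor number mu = 7.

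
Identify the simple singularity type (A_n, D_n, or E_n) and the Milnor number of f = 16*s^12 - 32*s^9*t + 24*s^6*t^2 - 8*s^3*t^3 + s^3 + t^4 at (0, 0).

Type E_{6}, Milnor number mu = 6.

The Hessian of f at 0 has rank 0. Corank 2; j^3 = s^3 is a perfect cube, so E-series; the 4-jet and mu = 6 give E_6.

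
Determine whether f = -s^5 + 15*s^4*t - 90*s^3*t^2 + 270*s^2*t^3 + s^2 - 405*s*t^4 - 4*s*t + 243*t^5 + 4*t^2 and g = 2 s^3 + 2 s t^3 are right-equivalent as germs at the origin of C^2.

No.

The Hessian of f at 0 has rank 1. Corank 1: A-series; mu = 4 gives A_4. The Hessian of g at 0 has rank 0. Corank 2; j^3 = 2*s^3 is a perfect cube, so E-series; the 4-jet and mu = 7 give E_7. f is A_4 but g is E_7, hence not right-equivalent.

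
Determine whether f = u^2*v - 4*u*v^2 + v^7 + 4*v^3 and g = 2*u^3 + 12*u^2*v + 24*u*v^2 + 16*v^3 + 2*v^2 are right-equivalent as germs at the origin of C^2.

The Hessian of f at 0 has rank 0. Corank 2; j^3 = v*(u - 2*v)^2 has shape L^2 M (L != M), so D-series; mu = 8 gives D_8. The Hessian of g at 0 has rank 1. Corank 1: A-series; mu = 2 gives A_2. f is D_8 but g is A_2, hence not right-equivalent.

No.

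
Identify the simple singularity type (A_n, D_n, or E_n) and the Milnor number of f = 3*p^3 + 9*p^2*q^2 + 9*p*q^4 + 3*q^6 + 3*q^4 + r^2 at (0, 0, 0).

The Hessian of f at 0 is [[0, 0, 0], [0, 0, 0], [0, 0, 2]] with rank 1, so corank 2. A Groebner basis of the Jacobian ideal J(f) in C{p,q,r} is {p^3, p^2*q, p^2/2 + p*q^2, q^3, r}; counting standard monomials gives mu = 6. Corank 2; j^3 = 3*p^3 is a perfect cube, so E-series; the 4-jet and mu = 6 give E_6.

Type E6, Milnor number mu = 6.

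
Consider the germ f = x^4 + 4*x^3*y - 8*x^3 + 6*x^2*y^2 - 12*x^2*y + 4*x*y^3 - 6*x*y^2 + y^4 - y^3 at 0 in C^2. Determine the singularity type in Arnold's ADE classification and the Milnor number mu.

Type E_{6}, Milnor number mu = 6.

The Hessian of f at 0 has rank 0. Corank 2; j^3 = -(2*x + y)^3 is a perfect cube, so E-series; the 4-jet and mu = 6 give E_6.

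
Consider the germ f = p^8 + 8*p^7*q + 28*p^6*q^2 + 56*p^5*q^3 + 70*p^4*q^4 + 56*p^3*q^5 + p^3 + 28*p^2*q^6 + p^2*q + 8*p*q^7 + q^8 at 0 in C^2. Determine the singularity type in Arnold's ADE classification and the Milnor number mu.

Type D_{9}, Milnor number mu = 9.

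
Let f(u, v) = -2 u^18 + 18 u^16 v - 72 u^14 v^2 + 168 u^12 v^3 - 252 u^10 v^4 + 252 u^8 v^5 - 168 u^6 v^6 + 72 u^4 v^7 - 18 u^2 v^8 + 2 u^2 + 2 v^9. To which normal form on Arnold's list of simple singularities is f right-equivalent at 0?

A_8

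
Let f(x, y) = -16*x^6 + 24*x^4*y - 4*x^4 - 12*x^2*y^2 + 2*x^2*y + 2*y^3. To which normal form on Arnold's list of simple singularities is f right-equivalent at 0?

D4

The Hessian of f at 0 has rank 0. Corank 2; j^3 = 2*y*(x^2 + y^2) splits into three distinct lines over C (the quadratic factor has nonzero discriminant), so D_4.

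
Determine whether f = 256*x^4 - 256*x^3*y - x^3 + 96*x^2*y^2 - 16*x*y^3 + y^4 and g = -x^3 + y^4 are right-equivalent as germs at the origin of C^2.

The Hessian of f at 0 is [[0, 0], [0, 0]] with rank 0, so corank 2. A Groebner basis of the Jacobian ideal J(f) in C{x,y} is {y^4, x*y^2 - y^3/12, x^2}; counting standard monomials gives mu = 6. Corank 2; j^3 = -x^3 is a perfect cube, so E-series; the 4-jet and mu = 6 give E_6. The Hessian of g at 0 is [[0, 0], [0, 0]] with rank 0, so corank 2. A Groebner basis of the Jacobian ideal J(g) in C{x,y} is {y^3, x^2}; counting standard monomials gives mu = 6. Corank 2; j^3 = -x^3 is a perfect cube, so E-series; the 4-jet and mu = 6 give E_6. Both have type E_6, hence right-equivalent.

Yes.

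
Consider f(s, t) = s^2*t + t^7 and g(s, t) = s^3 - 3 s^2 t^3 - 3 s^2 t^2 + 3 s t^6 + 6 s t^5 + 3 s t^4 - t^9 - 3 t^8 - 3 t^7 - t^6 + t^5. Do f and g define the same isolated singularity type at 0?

The Hessian of f at 0 is [[0, 0], [0, 0]] with rank 0, so corank 2. A Groebner basis of the Jacobian ideal J(f) in C{s,t} is {s^2/7 + t^6, s^3, s*t}; counting standard monomials gives mu = 8. Corank 2; j^3 = s^2*t has shape L^2 M (L != M), so D-series; mu = 8 gives D_8. The Hessian of g at 0 is [[0, 0], [0, 0]] with rank 0, so corank 2. A Groebner basis of the Jacobian ideal J(g) in C{s,t} is {-s^2/2 + s*t^3 + s*t^2, t^4, s^3, s^2*t - s^2 + 2*s*t^2}; counting standard monomials gives mu = 8. Corank 2; j^3 = s^3 is a perfect cube, so E-series; the 5-jet and mu = 8 give E_8. f is D_8 but g is E_8, hence not right-equivalent.

No.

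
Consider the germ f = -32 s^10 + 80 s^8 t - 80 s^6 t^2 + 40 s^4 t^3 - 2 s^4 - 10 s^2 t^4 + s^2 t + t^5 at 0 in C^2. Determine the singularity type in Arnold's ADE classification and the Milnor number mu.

Type D_6, Milnor number mu = 6.

The Hessian of f at 0 is [[0, 0], [0, 0]] with rank 0, so corank 2. A Groebner basis of the Jacobian ideal J(f) in C{s,t} is {s^2/5 + t^4, s^3, s*t}; counting standard monomials gives mu = 6. Corank 2; j^3 = s^2*t has shape L^2 M (L != M), so D-series; mu = 6 gives D_6.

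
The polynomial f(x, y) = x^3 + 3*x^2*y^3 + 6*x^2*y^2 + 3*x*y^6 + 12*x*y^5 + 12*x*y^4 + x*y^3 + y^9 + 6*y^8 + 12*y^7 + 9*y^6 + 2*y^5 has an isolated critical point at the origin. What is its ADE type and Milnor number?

Type E_{7}, Milnor number mu = 7.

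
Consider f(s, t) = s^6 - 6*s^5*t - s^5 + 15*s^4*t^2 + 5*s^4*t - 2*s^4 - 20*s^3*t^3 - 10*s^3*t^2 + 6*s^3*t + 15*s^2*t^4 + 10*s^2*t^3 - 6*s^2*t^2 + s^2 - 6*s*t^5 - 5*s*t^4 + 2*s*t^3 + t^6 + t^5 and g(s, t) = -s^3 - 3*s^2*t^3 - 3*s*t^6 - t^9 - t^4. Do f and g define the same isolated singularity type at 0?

No.

The Hessian of f at 0 has rank 1. Corank 1: A-series; mu = 4 gives A_4. The Hessian of g at 0 has rank 0. Corank 2; j^3 = -s^3 is a perfect cube, so E-series; the 4-jet and mu = 6 give E_6. f is A_4 but g is E_6, hence not right-equivalent.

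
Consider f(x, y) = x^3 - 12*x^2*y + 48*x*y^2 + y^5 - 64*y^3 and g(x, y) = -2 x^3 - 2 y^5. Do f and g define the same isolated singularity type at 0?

Yes.

The Hessian of f at 0 is [[0, 0], [0, 0]] with rank 0, so corank 2. A Groebner basis of the Jacobian ideal J(f) in C{x,y} is {y^4, x^2 - 8*x*y + 16*y^2}; counting standard monomials gives mu = 8. Corank 2; j^3 = (x - 4*y)^3 is a perfect cube, so E-series; the 5-jet and mu = 8 give E_8. The Hessian of g at 0 is [[0, 0], [0, 0]] with rank 0, so corank 2. A Groebner basis of the Jacobian ideal J(g) in C{x,y} is {y^4, x^2}; counting standard monomials gives mu = 8. Corank 2; j^3 = -2*x^3 is a perfect cube, so E-series; the 5-jet and mu = 8 give E_8. Both have type E_8, hence right-equivalent.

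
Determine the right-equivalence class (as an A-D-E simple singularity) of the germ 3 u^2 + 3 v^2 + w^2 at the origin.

A1

The Hessian of f at 0 has rank 3. Corank 0: nondegenerate Morse point, so A_1.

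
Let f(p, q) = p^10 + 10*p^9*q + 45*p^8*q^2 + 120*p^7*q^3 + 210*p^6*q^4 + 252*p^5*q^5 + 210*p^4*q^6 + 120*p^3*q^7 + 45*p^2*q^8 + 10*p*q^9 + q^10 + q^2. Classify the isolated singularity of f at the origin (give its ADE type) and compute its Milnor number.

The Hessian of f at 0 has rank 1. Corank 1: A-series; mu = 9 gives A_9.

Type A_{9}, Milnor number mu = 9.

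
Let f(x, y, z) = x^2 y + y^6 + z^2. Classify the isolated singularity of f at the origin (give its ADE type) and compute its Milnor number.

Type D7, Milnor number mu = 7.

The Hessian of f at 0 has rank 1. Corank 2; j^3 = x^2*y has shape L^2 M (L != M), so D-series; mu = 7 gives D_7.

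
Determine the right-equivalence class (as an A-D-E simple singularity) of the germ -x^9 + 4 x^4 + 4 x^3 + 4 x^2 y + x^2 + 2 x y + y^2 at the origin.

The Hessian of f at 0 has rank 1. Corank 1: A-series; mu = 8 gives A_8.

A8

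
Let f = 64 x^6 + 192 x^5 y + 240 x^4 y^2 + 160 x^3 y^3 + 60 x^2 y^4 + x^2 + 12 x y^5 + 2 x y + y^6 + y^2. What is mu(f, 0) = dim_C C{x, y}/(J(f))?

The Hessian of f at 0 has rank 1. Corank 1: A-series; mu = 5 gives A_5.

5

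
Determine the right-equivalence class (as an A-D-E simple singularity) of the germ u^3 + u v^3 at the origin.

The Hessian of f at 0 has rank 0. Corank 2; j^3 = u^3 is a perfect cube, so E-series; the 4-jet and mu = 7 give E_7.

E_{7}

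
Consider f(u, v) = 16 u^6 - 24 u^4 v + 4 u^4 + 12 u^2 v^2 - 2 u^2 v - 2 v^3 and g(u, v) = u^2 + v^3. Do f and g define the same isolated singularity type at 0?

No.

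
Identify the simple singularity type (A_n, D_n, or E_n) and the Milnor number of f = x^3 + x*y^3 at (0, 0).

The Hessian of f at 0 has rank 0. Corank 2; j^3 = x^3 is a perfect cube, so E-series; the 4-jet and mu = 7 give E_7.

Type E_7, Milnor number mu = 7.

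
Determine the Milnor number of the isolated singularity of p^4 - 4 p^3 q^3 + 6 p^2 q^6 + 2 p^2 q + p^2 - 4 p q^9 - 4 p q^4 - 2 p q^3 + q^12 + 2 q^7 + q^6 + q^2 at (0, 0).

The Hessian of f at 0 is [[2, 0], [0, 2]] with rank 2, so corank 0. A Groebner basis of the Jacobian ideal J(f) in C{p,q} is {p, q}; counting standard monomials gives mu = 1. Corank 0: nondegenerate Morse point, so A_1.

1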